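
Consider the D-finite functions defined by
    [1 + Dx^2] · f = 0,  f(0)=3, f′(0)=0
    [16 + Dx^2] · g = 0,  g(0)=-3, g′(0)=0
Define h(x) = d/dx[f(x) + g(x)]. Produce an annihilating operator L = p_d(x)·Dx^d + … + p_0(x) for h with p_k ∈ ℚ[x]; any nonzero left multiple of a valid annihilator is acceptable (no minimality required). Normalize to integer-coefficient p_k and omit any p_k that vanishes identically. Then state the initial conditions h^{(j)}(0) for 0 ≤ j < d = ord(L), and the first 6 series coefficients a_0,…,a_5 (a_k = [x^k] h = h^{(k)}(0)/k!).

f: a_k = 3, 0, -3/2, 0, 1/8, 0, …
g: a_k = -3, 0, 24, 0, -32, 0, …
f+g: L₀ = lclm(L_f,L_g), ord ≤ 2+2.
Derive L from L₀ (diff closure).
L = 16 + 17·Dx^2 + Dx^4  (order 4).
h: a_k = 0, 45, 0, -255/2, 0, 819/8, …
ICs: h(0) = 0, h′(0) = 45, h′′(0) = 0, h′′′(0) = -765.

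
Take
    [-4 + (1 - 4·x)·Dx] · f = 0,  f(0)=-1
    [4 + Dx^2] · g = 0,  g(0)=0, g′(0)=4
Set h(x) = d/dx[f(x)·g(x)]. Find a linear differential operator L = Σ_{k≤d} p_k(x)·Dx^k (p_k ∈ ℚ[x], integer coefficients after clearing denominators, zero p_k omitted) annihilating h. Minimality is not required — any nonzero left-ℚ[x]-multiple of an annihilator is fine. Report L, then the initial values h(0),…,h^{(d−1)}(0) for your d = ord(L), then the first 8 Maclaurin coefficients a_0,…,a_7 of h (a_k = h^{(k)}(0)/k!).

L = (-28 - 32·x + 64·x^2) + (-8 + 32·x)·Dx + (1 - 8·x + 16·x^2)·Dx^2  (order 2).
h: a_k = -4, -32, -184, -2944/3, -14728/3, -117824/5, -4948592/45, -158354944/315, …
ICs: h(0) = -4, h′(0) = -32.

f: a_k = -1, -4, -16, -64, -256, -1024, -4096, -16384, …
g: a_k = 0, 4, 0, -8/3, 0, 8/15, 0, -16/315, …
h₀=f·g: eliminate ⇒ L₀, order ≤ 1·2.
h=h₀': d/dx-closure on L₀ ⇒ L.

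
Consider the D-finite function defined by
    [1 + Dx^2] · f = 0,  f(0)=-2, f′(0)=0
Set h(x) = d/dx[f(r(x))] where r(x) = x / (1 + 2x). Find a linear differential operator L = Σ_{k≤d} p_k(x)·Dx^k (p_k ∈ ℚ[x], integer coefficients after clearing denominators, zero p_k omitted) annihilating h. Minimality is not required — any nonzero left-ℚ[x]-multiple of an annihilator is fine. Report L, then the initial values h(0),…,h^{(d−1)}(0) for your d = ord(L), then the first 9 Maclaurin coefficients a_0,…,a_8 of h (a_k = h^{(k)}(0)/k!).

f: a_k = -2, 0, 1, 0, -1/12, 0, 1/360, 0, -1/20160, …
Change of var in L_f (x↦r) gives L₀.
h₀' ⇒ L via d/dx closure of L₀.
L = (25 + 96·x + 96·x^2) + (12 + 72·x + 144·x^2 + 96·x^3)·Dx + (1 + 8·x + 24·x^2 + 32·x^3 + 16·x^4)·Dx^2  (order 2).
h: a_k = 0, 2, -12, 143/3, -470/3, 27601/60, -12509/10, 8095583/2520, -1103647/140, …
ICs: h(0) = 0, h′(0) = 2.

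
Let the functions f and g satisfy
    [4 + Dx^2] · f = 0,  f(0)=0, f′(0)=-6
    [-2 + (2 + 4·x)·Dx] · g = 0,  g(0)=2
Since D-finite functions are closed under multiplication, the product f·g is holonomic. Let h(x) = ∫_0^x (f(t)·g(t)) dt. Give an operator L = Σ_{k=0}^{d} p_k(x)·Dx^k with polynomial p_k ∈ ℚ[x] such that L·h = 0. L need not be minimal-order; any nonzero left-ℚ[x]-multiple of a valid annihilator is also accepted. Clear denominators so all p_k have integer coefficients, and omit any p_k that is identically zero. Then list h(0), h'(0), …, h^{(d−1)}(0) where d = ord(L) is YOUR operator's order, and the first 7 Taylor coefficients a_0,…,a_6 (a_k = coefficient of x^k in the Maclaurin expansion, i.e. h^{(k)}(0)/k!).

f: a_k = 0, -6, 0, 4, 0, -4/5, 0, …
g: a_k = 2, 2, -1, 1, -5/4, 7/4, -21/8, …
Sym-product of L_f,L_g gives L₀ (≤ ord 2).
∫: right-multiply L₀ by Dx.
L = (7 + 16·x + 16·x^2)·Dx + (-2 - 4·x)·Dx^2 + (1 + 4·x + 4·x^2)·Dx^3  (order 3).
h: a_k = 0, 0, -6, -4, 7/2, 2/5, 19/60, …
ICs: h(0) = 0, h′(0) = 0, h′′(0) = -12.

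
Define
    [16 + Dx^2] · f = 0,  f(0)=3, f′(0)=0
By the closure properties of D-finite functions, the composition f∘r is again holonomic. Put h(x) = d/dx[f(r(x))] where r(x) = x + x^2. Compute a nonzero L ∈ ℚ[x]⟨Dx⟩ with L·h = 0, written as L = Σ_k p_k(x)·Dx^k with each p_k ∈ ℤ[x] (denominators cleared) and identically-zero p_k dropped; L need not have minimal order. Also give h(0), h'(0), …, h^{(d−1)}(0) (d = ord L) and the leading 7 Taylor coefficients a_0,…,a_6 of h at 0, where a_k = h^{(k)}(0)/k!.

L = (28 + 128·x + 384·x^2 + 512·x^3 + 256·x^4) + (-6 - 12·x)·Dx + (1 + 4·x + 4·x^2)·Dx^2  (order 2).
h: a_k = 0, -48, -144, 32, 640, 5248/5, 896/5, …
ICs: h(0) = 0, h′(0) = -48.

f: a_k = 3, 0, -24, 0, 32, 0, -256/15, …
Substitute x→r, Dx→(1/r')Dx; clear ⇒ L₀.
h₀' ⇒ L via d/dx closure of L₀.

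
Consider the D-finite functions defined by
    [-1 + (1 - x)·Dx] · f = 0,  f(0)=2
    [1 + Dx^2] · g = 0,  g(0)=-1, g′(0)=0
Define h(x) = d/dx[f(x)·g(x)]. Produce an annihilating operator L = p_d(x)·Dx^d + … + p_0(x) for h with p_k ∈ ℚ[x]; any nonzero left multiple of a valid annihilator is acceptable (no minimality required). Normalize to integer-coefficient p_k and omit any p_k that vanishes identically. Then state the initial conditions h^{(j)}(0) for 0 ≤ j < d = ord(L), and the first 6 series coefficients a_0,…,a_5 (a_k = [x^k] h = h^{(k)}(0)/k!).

L = (-1 - 2·x + x^2) + (-2 + 2·x)·Dx + (1 - 2·x + x^2)·Dx^2  (order 2).
h: a_k = -2, -2, -3, -13/3, -65/12, -389/60, …
ICs: h(0) = -2, h′(0) = -2.

f: a_k = 2, 2, 2, 2, 2, 2, …
g: a_k = -1, 0, 1/2, 0, -1/24, 0, …
Sym-product of L_f,L_g gives L₀ (≤ ord 2).
h=h₀': d/dx-closure on L₀ ⇒ L.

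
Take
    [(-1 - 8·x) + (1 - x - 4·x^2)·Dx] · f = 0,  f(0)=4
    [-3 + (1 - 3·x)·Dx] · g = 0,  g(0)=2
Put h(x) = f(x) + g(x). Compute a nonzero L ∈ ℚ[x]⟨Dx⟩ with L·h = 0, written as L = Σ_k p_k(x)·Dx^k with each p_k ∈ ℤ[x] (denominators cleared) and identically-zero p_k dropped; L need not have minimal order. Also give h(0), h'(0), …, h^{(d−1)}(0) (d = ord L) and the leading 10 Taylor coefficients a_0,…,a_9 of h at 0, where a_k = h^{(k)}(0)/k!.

L = (6 - 72·x + 144·x^2 - 144·x^3) + (4 - 84·x^2 + 252·x^3 - 288·x^4)·Dx + (-1 + 8·x - 21·x^2 + 8·x^3 + 54·x^4 - 72·x^5)·Dx^2  (order 2).
h: a_k = 6, 10, 38, 90, 278, 746, 2182, 6138, 17782, 51082, …
ICs: h(0) = 6, h′(0) = 10.

f: a_k = 4, 4, 20, 36, 116, 260, 724, 1764, 4660, 11716, …
g: a_k = 2, 6, 18, 54, 162, 486, 1458, 4374, 13122, 39366, …
Weyl lclm of L_f,L_g ⇒ L₀ (ord ≤ 2).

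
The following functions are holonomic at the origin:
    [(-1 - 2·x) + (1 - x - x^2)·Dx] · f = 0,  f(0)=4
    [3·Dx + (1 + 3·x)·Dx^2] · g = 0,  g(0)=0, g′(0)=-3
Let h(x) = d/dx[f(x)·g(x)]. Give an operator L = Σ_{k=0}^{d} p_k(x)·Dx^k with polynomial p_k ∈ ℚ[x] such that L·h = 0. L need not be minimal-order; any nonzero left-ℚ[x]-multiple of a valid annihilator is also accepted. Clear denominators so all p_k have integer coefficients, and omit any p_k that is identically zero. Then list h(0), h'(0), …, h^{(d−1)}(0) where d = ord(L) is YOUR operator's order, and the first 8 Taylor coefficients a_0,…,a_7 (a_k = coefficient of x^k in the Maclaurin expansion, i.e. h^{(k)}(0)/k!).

L = (102 + 270·x + 324·x^2) + (-3 + 93·x + 324·x^2 + 252·x^3)·Dx + (-5 - 22·x - 4·x^2 + 63·x^3 + 36·x^4)·Dx^2  (order 2).
h: a_k = -12, 12, -126, 180, -957, 10188/5, -38553/5, 705204/35, …
ICs: h(0) = -12, h′(0) = 12.

f: a_k = 4, 4, 8, 12, 20, 32, 52, 84, …
g: a_k = 0, -3, 9/2, -9, 81/4, -243/5, 243/2, -2187/7, …
Sym-product of L_f,L_g gives L₀ (≤ ord 2).
Differentiate: ansatz ord ≤ ord L₀ ⇒ L.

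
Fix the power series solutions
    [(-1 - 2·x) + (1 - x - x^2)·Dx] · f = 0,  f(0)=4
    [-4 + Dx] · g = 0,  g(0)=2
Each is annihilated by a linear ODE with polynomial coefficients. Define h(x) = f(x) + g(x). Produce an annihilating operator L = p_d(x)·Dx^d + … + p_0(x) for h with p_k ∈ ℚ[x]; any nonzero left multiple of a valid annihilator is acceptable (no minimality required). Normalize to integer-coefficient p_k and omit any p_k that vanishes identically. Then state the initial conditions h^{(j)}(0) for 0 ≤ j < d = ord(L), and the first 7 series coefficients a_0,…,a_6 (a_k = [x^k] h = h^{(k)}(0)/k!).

f: a_k = 4, 4, 8, 12, 20, 32, 52, …
g: a_k = 2, 8, 16, 64/3, 64/3, 256/15, 512/45, …
L₀ := lclm(L_f,L_g); ord L₀ ≤ 1+1.
L = (-8·x - 72·x^2 - 32·x^3) + (-12 + 38·x + 22·x^2 - 32·x^3 - 16·x^4)·Dx + (3 - 9·x - x^2 + 10·x^3 + 4·x^4)·Dx^2  (order 2).
h: a_k = 6, 12, 24, 100/3, 124/3, 736/15, 2852/45, …
ICs: h(0) = 6, h′(0) = 12.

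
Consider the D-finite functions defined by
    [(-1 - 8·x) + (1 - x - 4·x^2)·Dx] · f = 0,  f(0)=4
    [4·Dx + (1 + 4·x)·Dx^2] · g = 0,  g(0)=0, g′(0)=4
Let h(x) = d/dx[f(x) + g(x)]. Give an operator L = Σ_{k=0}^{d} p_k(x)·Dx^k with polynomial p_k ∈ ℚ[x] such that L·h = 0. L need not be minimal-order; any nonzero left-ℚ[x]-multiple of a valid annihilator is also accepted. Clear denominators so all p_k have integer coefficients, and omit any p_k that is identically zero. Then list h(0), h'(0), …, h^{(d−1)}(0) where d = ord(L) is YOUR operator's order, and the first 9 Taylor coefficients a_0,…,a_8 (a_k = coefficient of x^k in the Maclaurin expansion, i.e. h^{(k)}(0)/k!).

L = (268 + 1616·x + 5504·x^2 + 4608·x^3 + 6144·x^4) + (11 + 360·x + 3008·x^2 + 7680·x^3 + 9472·x^4 + 10240·x^5)·Dx + (-7 - 67·x - 154·x^2 + 136·x^3 + 928·x^4 + 2176·x^5 + 2048·x^6)·Dx^2  (order 2).
h: a_k = 8, 24, 172, 208, 2324, 248, 28732, -28256, 367588, …
ICs: h(0) = 8, h′(0) = 24.

f: a_k = 4, 4, 20, 36, 116, 260, 724, 1764, 4660, …
g: a_k = 0, 4, -8, 64/3, -64, 1024/5, -2048/3, 16384/7, -8192, …
f+g: L₀ = lclm(L_f,L_g), ord ≤ 1+2.
h₀' ⇒ L via d/dx closure of L₀.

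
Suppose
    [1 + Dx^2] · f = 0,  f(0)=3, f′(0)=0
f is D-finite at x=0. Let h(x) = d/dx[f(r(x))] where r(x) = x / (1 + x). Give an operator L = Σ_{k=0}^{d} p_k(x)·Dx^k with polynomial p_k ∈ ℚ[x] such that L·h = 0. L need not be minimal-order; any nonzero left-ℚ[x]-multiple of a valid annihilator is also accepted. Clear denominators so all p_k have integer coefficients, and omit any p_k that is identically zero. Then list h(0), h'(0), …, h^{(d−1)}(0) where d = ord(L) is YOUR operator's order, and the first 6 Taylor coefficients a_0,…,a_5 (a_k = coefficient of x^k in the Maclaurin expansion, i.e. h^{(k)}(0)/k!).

f: a_k = 3, 0, -3/2, 0, 1/8, 0, …
Change of var in L_f (x↦r) gives L₀.
h=h₀': d/dx-closure on L₀ ⇒ L.
L = (7 + 12·x + 6·x^2) + (6 + 18·x + 18·x^2 + 6·x^3)·Dx + (1 + 4·x + 6·x^2 + 4·x^3 + x^4)·Dx^2  (order 2).
h: a_k = 0, -3, 9, -35/2, 55/2, -1501/40, …
ICs: h(0) = 0, h′(0) = -3.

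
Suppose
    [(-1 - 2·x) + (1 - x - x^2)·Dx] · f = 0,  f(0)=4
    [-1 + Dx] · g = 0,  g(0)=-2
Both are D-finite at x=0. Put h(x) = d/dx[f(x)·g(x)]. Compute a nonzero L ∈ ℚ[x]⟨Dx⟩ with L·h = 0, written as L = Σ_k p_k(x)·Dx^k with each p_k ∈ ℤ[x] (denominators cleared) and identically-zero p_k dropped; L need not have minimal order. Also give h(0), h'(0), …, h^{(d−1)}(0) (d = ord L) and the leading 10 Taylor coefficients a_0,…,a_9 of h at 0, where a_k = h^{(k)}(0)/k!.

f: a_k = 4, 4, 8, 12, 20, 32, 52, 84, 136, 220, …
g: a_k = -2, -2, -1, -1/3, -1/12, -1/60, -1/360, -1/2520, -1/20160, -1/181440, …
L₀ := L_f ⊗_s L_g (sym. prod.), ord ≤ 1.
Derive L from L₀ (diff closure).
L = (7 + 6·x - x^2 - 2·x^3 + x^4) + (-2 + x + 4·x^2 - x^4)·Dx  (order 1).
h: a_k = -16, -56, -136, -884/3, -1786/3, -17347/15, -98221/45, -2542969/630, -2645039/360, -599172671/45360, …
ICs: h(0) = -16.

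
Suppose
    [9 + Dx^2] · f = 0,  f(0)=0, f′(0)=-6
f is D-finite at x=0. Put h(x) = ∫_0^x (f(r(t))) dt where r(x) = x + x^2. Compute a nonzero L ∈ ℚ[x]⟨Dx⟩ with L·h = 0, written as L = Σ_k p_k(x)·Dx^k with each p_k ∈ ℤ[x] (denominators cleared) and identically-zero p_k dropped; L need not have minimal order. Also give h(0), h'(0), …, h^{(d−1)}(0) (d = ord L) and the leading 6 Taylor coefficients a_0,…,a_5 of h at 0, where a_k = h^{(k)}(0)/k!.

f: a_k = 0, -6, 0, 9, 0, -81/20, …
Substitute x→r, Dx→(1/r')Dx; clear ⇒ L₀.
∫: right-multiply L₀ by Dx.
L = (9 + 54·x + 108·x^2 + 72·x^3)·Dx - 2·Dx^2 + (1 + 2·x)·Dx^3  (order 3).
h: a_k = 0, 0, -3, -2, 9/4, 27/5, …
ICs: h(0) = 0, h′(0) = 0, h′′(0) = -6.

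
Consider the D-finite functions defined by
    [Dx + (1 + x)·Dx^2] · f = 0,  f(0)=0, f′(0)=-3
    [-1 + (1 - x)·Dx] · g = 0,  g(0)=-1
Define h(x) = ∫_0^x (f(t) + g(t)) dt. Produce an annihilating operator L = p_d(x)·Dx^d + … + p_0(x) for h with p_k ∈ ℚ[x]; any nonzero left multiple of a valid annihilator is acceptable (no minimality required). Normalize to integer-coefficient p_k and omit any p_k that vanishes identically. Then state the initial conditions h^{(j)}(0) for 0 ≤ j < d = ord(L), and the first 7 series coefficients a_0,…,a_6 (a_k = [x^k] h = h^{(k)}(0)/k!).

L = (-10 - 2·x)·Dx^2 + (-4 - 16·x - 4·x^2)·Dx^3 + (3 + x - 3·x^2 - x^3)·Dx^4  (order 4).
h: a_k = 0, -1, -2, 1/6, -1/2, -1/20, -4/15, …
ICs: h(0) = 0, h′(0) = -1, h′′(0) = -4, h′′′(0) = 1.

f: a_k = 0, -3, 3/2, -1, 3/4, -3/5, 1/2, …
g: a_k = -1, -1, -1, -1, -1, -1, -1, …
Weyl lclm of L_f,L_g ⇒ L₀ (ord ≤ 3).
h=∫₀ˣh₀: take L = L₀·Dx.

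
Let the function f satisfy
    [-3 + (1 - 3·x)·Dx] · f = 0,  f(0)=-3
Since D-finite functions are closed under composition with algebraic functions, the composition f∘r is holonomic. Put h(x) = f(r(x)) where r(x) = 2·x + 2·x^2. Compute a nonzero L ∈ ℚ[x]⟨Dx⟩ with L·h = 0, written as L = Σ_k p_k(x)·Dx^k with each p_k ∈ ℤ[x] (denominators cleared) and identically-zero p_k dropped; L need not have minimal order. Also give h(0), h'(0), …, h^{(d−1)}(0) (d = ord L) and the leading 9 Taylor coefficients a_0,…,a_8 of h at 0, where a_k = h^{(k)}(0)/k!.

f: a_k = -3, -9, -27, -81, -243, -729, -2187, -6561, -19683, …
L₀ from L_f via x↦r, Dx↦r'^{-1}Dx.
L = (6 + 12·x) + (-1 + 6·x + 6·x^2)·Dx  (order 1).
h: a_k = -3, -18, -126, -864, -5940, -40824, -280584, -1928448, -13254192, …
ICs: h(0) = -3.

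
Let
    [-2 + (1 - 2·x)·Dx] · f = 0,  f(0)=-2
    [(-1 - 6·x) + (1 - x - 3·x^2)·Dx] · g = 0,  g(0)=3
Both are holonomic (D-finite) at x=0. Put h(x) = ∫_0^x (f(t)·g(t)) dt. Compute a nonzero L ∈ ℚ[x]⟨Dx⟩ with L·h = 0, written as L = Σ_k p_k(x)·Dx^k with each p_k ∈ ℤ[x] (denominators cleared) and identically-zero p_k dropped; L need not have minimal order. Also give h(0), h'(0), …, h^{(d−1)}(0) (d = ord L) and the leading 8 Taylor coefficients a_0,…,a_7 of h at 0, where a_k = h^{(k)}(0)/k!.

L = (-3 - 2·x + 18·x^2)·Dx + (1 - 3·x - x^2 + 6·x^3)·Dx^2  (order 2).
h: a_k = 0, -6, -9, -20, -81/2, -438/5, -186, -402, …
ICs: h(0) = 0, h′(0) = -6.

f: a_k = -2, -4, -8, -16, -32, -64, -128, -256, …
g: a_k = 3, 3, 12, 21, 57, 120, 291, 651, …
Sym-product of L_f,L_g gives L₀ (≤ ord 1).
Integrate: L := L₀·Dx.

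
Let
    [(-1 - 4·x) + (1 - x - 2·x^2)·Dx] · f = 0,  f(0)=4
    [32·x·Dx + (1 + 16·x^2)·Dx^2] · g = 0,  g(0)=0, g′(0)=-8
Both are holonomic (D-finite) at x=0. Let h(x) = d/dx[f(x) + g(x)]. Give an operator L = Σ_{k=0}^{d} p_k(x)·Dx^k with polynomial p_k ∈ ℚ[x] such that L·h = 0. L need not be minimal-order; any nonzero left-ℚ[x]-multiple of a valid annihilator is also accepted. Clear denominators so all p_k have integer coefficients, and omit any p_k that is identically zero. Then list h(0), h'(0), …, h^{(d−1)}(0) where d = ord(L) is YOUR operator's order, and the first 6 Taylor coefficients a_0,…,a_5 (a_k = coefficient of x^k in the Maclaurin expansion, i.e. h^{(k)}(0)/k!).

f: a_k = 4, 4, 12, 20, 44, 84, …
g: a_k = 0, -8, 0, 128/3, 0, -2048/5, …
h₀=f+g: left-lcm gives L₀, ord ≤ 3.
Derive L from L₀ (diff closure).
L = (-96 + 384·x + 6912·x^2 + 15360·x^3 + 40704·x^4 + 12288·x^6) + (31 + 104·x - 392·x^2 + 736·x^3 + 14912·x^4 + 27904·x^5 + 3072·x^6 + 12288·x^7)·Dx + (-3 - 19·x - 128·x^2 - 152·x^3 - 1128·x^4 + 2496·x^5 + 2560·x^6 + 1024·x^7 + 2048·x^8)·Dx^2  (order 2).
h: a_k = -4, 24, 188, 176, -1628, 1032, …
ICs: h(0) = -4, h′(0) = 24.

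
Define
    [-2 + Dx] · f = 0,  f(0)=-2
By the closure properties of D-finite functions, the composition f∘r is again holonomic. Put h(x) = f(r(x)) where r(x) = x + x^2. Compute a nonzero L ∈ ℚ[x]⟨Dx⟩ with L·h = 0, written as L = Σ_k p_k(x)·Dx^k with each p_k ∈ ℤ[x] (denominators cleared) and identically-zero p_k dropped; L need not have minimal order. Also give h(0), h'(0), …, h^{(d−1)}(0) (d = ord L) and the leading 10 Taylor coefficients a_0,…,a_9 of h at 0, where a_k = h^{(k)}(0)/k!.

f: a_k = -2, -4, -4, -8/3, -4/3, -8/15, -8/45, -16/315, -4/315, -8/2835, …
h₀=f(r): pull back L_f along r ⇒ L₀.
L = (-2 - 4·x) + Dx  (order 1).
h: a_k = -2, -4, -8, -32/3, -40/3, -208/15, -608/45, -3712/315, -3056/315, -4192/567, …
ICs: h(0) = -2.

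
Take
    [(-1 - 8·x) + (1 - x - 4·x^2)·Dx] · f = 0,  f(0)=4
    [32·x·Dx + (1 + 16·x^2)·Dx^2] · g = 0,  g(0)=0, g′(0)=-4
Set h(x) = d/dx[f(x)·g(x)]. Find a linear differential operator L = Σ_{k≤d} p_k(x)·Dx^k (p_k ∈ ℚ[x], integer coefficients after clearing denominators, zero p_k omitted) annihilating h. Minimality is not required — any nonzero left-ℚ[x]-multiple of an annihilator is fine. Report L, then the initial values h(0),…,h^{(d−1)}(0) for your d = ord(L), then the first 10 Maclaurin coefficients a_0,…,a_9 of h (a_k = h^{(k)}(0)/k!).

L = (-16 + 3072·x^2 + 6144·x^3 + 36864·x^4) + (7 + 64·x + 48·x^2 + 256·x^3 + 6144·x^4 + 24576·x^5)·Dx + (-1 - 3·x - 56·x^2 + 16·x^3 - 448·x^4 + 1024·x^5 + 3072·x^6)·Dx^2  (order 2).
h: a_k = -16, -32, 16, -704/3, -12848/3, -32736/5, 101744/3, 403328/105, -30444272/35, -59678560/63, …
ICs: h(0) = -16, h′(0) = -32.

f: a_k = 4, 4, 20, 36, 116, 260, 724, 1764, 4660, 11716, …
g: a_k = 0, -4, 0, 64/3, 0, -1024/5, 0, 16384/7, 0, -262144/9, …
h₀=f·g: eliminate ⇒ L₀, order ≤ 1·2.
Differentiate: ansatz ord ≤ ord L₀ ⇒ L.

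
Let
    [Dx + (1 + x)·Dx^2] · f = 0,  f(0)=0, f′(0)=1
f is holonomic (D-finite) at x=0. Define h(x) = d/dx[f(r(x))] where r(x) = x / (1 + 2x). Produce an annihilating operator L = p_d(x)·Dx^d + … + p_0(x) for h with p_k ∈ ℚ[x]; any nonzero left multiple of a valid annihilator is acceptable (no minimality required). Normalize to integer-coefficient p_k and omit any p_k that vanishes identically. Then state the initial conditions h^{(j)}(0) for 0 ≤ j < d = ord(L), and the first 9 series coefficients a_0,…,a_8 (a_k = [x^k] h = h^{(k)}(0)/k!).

f: a_k = 0, 1, -1/2, 1/3, -1/4, 1/5, -1/6, 1/7, -1/8, …
Substitute x→r, Dx→(1/r')Dx; clear ⇒ L₀.
h₀' ⇒ L via d/dx closure of L₀.
L = (5 + 12·x) + (1 + 5·x + 6·x^2)·Dx  (order 1).
h: a_k = 1, -5, 19, -65, 211, -665, 2059, -6305, 19171, …
ICs: h(0) = 1.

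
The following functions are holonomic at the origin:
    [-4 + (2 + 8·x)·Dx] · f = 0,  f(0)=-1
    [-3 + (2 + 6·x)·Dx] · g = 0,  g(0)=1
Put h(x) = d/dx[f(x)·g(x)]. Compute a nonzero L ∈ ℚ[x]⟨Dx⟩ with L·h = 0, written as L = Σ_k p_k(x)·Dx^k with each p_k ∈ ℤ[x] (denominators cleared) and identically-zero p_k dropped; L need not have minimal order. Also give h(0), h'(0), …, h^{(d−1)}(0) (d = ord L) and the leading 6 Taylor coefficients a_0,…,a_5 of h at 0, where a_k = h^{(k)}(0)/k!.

f: a_k = -1, -2, 2, -4, 10, -28, …
g: a_k = 1, 3/2, -9/8, 27/16, -405/128, 1701/256, …
f·g: L₀ = L_f ⊗_s L_g, ord ≤ 1·1.
Differentiate: ansatz ord ≤ ord L₀ ⇒ L.
L = -1 + (-14 - 146·x - 504·x^2 - 576·x^3)·Dx  (order 1).
h: a_k = -7/2, 1/4, -21/16, 197/32, -6965/256, 59391/512, …
ICs: h(0) = -7/2.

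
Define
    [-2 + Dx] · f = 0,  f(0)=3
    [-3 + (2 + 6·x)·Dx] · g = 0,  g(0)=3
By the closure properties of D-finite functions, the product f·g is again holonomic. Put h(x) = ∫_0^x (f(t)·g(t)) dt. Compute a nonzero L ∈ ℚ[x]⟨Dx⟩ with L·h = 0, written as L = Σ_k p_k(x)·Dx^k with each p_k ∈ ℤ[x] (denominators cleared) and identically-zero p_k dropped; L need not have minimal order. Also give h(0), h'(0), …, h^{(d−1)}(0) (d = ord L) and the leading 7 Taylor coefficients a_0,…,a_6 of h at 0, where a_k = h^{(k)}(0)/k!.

f: a_k = 3, 6, 6, 4, 2, 4/5, 4/15, …
g: a_k = 3, 9/2, -27/8, 81/16, -1215/128, 5103/256, -45927/1024, …
f·g: L₀ = L_f ⊗_s L_g, ord ≤ 1·1.
h=∫₀ˣh₀: take L = L₀·Dx.
L = (-7 - 12·x)·Dx + (2 + 6·x)·Dx^2  (order 2).
h: a_k = 0, 9, 63/4, 93/8, 543/64, 723/640, 13279/2560, …
ICs: h(0) = 0, h′(0) = 9.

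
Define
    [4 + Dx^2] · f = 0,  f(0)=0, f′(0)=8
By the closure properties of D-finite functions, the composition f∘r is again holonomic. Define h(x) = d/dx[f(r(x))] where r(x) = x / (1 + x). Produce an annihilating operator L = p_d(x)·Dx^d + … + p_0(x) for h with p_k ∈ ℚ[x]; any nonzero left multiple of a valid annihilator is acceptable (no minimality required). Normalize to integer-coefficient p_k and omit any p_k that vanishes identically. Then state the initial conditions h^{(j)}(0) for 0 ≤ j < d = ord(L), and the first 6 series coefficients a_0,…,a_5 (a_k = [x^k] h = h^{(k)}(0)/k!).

f: a_k = 0, 8, 0, -16/3, 0, 16/15, …
h₀=f(r): pull back L_f along r ⇒ L₀.
Differentiate: ansatz ord ≤ ord L₀ ⇒ L.
L = (10 + 12·x + 6·x^2) + (6 + 18·x + 18·x^2 + 6·x^3)·Dx + (1 + 4·x + 6·x^2 + 4·x^3 + x^4)·Dx^2  (order 2).
h: a_k = 8, -16, 8, 32, -344/3, 240, …
ICs: h(0) = 8, h′(0) = -16.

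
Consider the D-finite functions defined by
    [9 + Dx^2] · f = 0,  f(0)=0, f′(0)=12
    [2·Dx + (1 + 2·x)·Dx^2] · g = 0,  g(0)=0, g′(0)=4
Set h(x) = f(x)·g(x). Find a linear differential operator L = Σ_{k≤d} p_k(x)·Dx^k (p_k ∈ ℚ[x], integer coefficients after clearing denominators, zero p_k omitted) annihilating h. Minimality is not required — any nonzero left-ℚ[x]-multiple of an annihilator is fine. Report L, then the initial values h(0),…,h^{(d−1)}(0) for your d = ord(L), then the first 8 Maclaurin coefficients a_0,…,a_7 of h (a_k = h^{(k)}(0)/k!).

f: a_k = 0, 12, 0, -18, 0, 81/10, 0, -243/140, …
g: a_k = 0, 4, -4, 16/3, -8, 64/5, -64/3, 256/7, …
Product ⇒ symmetric product L₀, ord ≤ 4.
L = (63 + 1053·x + 3969·x^2 + 5832·x^3 + 2916·x^4) + (63 + 450·x + 972·x^2 + 648·x^3)·Dx + (25 + 270·x + 918·x^2 + 1296·x^3 + 648·x^4)·Dx^2 + (7 + 50·x + 108·x^2 + 72·x^3)·Dx^3 + (2 + 17·x + 53·x^2 + 72·x^3 + 36·x^4)·Dx^4  (order 4).
h: a_k = 0, 0, 48, -48, -8, -24, 90, -722/5, …
ICs: h(0) = 0, h′(0) = 0, h′′(0) = 96, h′′′(0) = -288.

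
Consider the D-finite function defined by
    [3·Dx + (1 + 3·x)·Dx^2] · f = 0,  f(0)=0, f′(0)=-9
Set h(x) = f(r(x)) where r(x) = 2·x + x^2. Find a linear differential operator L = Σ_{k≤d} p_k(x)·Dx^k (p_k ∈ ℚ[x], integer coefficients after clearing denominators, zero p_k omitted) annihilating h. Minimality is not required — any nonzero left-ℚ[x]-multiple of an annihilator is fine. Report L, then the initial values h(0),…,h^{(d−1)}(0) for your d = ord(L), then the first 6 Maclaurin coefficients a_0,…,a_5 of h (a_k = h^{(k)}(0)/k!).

f: a_k = 0, -9, 27/2, -27, 243/4, -729/5, …
L₀ from L_f via x↦r, Dx↦r'^{-1}Dx.
L = (5 + 6·x + 3·x^2)·Dx + (1 + 7·x + 9·x^2 + 3·x^3)·Dx^2  (order 2).
h: a_k = 0, -18, 45, -162, 1323/2, -14418/5, …
ICs: h(0) = 0, h′(0) = -18.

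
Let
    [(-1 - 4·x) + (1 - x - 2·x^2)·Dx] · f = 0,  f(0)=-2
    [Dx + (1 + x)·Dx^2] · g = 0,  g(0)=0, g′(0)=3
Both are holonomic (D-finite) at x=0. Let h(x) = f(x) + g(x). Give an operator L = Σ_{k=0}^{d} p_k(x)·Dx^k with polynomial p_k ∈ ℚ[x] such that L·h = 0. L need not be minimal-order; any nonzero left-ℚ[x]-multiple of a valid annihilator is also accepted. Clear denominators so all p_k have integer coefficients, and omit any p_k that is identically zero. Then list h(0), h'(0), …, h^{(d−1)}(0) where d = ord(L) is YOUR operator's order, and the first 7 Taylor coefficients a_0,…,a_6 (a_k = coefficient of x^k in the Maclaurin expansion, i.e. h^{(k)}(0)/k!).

L = (42 + 144·x + 144·x^2 + 96·x^3)·Dx + (28 + 172·x + 312·x^2 + 328·x^3 + 160·x^4)·Dx^2 + (-7 - 14·x + 5·x^2 + 56·x^3 + 76·x^4 + 32·x^5)·Dx^3  (order 3).
h: a_k = -2, 1, -15/2, -9, -91/4, -207/5, -173/2, …
ICs: h(0) = -2, h′(0) = 1, h′′(0) = -15.

f: a_k = -2, -2, -6, -10, -22, -42, -86, …
g: a_k = 0, 3, -3/2, 1, -3/4, 3/5, -1/2, …
Sum ⇒ L₀ = lclm(L_f,L_g) in ℚ(x)⟨Dx⟩.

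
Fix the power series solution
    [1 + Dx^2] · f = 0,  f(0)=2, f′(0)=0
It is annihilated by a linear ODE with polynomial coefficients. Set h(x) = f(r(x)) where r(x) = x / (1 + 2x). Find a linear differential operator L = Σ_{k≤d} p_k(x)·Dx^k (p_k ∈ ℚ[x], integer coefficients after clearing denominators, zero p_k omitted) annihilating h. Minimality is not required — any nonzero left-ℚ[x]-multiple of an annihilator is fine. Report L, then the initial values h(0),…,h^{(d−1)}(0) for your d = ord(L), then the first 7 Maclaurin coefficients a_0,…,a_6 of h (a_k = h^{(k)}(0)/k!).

f: a_k = 2, 0, -1, 0, 1/12, 0, -1/360, …
L₀ from L_f via x↦r, Dx↦r'^{-1}Dx.
L = 1 + (4 + 24·x + 48·x^2 + 32·x^3)·Dx + (1 + 8·x + 24·x^2 + 32·x^3 + 16·x^4)·Dx^2  (order 2).
h: a_k = 2, 0, -1, 4, -143/12, 94/3, -27601/360, …
ICs: h(0) = 2, h′(0) = 0.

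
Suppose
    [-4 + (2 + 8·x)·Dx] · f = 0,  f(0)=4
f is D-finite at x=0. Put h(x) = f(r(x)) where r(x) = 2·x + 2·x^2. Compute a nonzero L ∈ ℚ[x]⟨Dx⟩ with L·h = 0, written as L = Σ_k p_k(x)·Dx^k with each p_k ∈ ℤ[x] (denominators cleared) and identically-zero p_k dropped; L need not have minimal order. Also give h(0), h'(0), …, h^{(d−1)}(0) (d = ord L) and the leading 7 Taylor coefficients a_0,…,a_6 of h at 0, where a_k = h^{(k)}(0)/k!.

f: a_k = 4, 8, -8, 16, -40, 112, -336, …
Substitute x→r, Dx→(1/r')Dx; clear ⇒ L₀.
L = (-4 - 8·x) + (1 + 8·x + 8·x^2)·Dx  (order 1).
h: a_k = 4, 16, -16, 64, -288, 1408, -7296, …
ICs: h(0) = 4.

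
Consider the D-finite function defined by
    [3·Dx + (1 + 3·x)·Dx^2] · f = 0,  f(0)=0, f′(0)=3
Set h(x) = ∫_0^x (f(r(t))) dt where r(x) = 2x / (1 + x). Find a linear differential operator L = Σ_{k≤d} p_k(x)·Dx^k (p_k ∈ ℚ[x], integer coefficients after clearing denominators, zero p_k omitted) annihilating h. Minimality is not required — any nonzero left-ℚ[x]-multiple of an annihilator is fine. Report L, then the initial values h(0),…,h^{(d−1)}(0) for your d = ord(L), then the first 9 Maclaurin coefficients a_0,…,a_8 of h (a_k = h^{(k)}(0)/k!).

L = (8 + 14·x)·Dx^2 + (1 + 8·x + 7·x^2)·Dx^3  (order 3).
h: a_k = 0, 0, 3, -8, 57/2, -120, 2801/5, -19608/7, 411771/28, …
ICs: h(0) = 0, h′(0) = 0, h′′(0) = 6.

f: a_k = 0, 3, -9/2, 9, -81/4, 243/5, -243/2, 2187/7, -6561/8, …
f∘r: x↦r, Dx↦Dx/r' in L_f ⇒ L₀.
h=∫₀ˣh₀: take L = L₀·Dx.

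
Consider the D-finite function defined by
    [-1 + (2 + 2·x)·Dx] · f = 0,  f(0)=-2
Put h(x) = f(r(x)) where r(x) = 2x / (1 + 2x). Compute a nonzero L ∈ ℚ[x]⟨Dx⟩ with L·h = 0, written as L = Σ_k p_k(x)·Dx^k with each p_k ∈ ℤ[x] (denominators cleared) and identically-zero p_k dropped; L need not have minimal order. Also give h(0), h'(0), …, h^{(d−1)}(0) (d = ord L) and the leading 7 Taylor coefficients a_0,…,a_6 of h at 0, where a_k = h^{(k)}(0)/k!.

L = -1 + (1 + 6·x + 8·x^2)·Dx  (order 1).
h: a_k = -2, -2, 5, -13, 141/4, -399/4, 2353/8, …
ICs: h(0) = -2.

f: a_k = -2, -1, 1/4, -1/8, 5/64, -7/128, 21/512, …
L₀ from L_f via x↦r, Dx↦r'^{-1}Dx.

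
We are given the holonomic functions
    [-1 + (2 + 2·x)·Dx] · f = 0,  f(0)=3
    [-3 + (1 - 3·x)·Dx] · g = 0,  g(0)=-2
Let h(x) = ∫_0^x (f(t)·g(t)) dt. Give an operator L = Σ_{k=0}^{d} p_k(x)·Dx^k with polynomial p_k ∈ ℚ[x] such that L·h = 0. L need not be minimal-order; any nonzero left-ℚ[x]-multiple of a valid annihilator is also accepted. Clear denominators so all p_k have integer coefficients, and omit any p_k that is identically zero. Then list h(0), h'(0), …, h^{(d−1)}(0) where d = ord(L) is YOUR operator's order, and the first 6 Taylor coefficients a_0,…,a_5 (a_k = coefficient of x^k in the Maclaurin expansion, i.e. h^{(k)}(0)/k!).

L = (7 + 3·x)·Dx + (-2 + 4·x + 6·x^2)·Dx^2  (order 2).
h: a_k = 0, -6, -21/2, -83/4, -1497/32, -35913/320, …
ICs: h(0) = 0, h′(0) = -6.

f: a_k = 3, 3/2, -3/8, 3/16, -15/128, 21/256, …
g: a_k = -2, -6, -18, -54, -162, -486, …
L₀ := L_f ⊗_s L_g (sym. prod.), ord ≤ 1.
h=∫h₀ ⇒ L = L₀·Dx.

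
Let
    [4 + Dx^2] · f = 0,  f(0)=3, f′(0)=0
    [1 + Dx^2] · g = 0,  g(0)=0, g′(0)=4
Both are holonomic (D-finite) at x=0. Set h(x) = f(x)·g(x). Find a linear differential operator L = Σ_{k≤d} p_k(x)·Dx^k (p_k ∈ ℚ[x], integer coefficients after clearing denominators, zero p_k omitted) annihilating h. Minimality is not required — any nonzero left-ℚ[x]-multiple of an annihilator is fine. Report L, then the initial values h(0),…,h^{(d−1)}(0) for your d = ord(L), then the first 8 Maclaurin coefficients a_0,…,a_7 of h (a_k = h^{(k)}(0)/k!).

L = 9 + 10·Dx^2 + Dx^4  (order 4).
h: a_k = 0, 12, 0, -26, 0, 121/10, 0, -1093/420, …
ICs: h(0) = 0, h′(0) = 12, h′′(0) = 0, h′′′(0) = -156.

f: a_k = 3, 0, -6, 0, 2, 0, -4/15, 0, …
g: a_k = 0, 4, 0, -2/3, 0, 1/30, 0, -1/1260, …
L₀ := L_f ⊗_s L_g (sym. prod.), ord ≤ 4.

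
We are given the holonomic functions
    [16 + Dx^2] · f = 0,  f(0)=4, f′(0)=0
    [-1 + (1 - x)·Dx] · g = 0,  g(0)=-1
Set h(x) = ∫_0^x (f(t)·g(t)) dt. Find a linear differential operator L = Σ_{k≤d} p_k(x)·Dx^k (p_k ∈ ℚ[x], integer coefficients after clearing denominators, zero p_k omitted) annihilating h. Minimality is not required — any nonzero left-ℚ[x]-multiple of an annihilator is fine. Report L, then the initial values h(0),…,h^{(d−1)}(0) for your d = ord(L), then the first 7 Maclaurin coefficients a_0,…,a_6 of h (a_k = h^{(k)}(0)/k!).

f: a_k = 4, 0, -32, 0, 128/3, 0, -1024/45, …
g: a_k = -1, -1, -1, -1, -1, -1, -1, …
f·g: L₀ = L_f ⊗_s L_g, ord ≤ 2·1.
h=∫h₀ ⇒ L = L₀·Dx.
L = (-16 + 16·x)·Dx + 2·Dx^2 + (-1 + x)·Dx^3  (order 3).
h: a_k = 0, -4, -2, 28/3, 7, -44/15, -22/9, …
ICs: h(0) = 0, h′(0) = -4, h′′(0) = -4.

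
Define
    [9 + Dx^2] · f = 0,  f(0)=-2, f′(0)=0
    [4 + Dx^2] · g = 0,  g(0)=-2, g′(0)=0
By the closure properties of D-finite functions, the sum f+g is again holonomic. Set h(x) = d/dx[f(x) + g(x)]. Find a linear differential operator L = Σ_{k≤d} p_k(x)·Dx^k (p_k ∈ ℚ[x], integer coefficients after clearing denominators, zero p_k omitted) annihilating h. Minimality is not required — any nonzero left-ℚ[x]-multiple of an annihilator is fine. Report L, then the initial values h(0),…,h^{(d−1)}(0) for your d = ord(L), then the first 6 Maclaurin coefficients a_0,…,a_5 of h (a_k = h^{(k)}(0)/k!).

L = 36 + 13·Dx^2 + Dx^4  (order 4).
h: a_k = 0, 26, 0, -97/3, 0, 793/60, …
ICs: h(0) = 0, h′(0) = 26, h′′(0) = 0, h′′′(0) = -194.

f: a_k = -2, 0, 9, 0, -27/4, 0, …
g: a_k = -2, 0, 4, 0, -4/3, 0, …
Weyl lclm of L_f,L_g ⇒ L₀ (ord ≤ 4).
h₀' ⇒ L via d/dx closure of L₀.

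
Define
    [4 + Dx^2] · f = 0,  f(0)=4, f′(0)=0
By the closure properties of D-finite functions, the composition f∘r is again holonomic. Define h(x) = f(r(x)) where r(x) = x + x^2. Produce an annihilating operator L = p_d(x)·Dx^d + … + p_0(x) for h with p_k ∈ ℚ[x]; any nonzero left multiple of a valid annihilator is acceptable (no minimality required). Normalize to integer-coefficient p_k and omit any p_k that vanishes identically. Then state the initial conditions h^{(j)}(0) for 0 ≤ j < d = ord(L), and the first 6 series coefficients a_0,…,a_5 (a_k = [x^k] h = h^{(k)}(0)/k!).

L = (4 + 24·x + 48·x^2 + 32·x^3) - 2·Dx + (1 + 2·x)·Dx^2  (order 2).
h: a_k = 4, 0, -8, -16, -16/3, 32/3, …
ICs: h(0) = 4, h′(0) = 0.

f: a_k = 4, 0, -8, 0, 8/3, 0, …
f∘r: x↦r, Dx↦Dx/r' in L_f ⇒ L₀.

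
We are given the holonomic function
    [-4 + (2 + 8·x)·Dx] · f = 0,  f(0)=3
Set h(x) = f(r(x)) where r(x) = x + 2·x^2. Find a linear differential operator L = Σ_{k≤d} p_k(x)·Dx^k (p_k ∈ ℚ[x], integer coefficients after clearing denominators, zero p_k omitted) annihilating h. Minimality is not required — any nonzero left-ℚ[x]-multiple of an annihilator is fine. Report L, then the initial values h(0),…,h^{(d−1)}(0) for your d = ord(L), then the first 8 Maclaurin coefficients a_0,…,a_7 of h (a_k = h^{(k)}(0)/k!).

f: a_k = 3, 6, -6, 12, -30, 84, -252, 792, …
f∘r: x↦r, Dx↦Dx/r' in L_f ⇒ L₀.
L = (-2 - 8·x) + (1 + 4·x + 8·x^2)·Dx  (order 1).
h: a_k = 3, 6, 6, -12, 18, -12, -36, 168, …
ICs: h(0) = 3.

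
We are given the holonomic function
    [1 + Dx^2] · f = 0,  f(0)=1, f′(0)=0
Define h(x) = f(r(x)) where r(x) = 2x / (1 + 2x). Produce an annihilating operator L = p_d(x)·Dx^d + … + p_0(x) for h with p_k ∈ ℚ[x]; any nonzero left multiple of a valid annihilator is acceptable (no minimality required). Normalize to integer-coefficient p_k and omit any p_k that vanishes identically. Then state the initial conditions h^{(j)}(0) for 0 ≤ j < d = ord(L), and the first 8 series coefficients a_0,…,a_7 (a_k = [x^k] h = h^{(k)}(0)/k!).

f: a_k = 1, 0, -1/2, 0, 1/24, 0, -1/720, 0, …
h₀=f(r): pull back L_f along r ⇒ L₀.
L = 4 + (4 + 24·x + 48·x^2 + 32·x^3)·Dx + (1 + 8·x + 24·x^2 + 32·x^3 + 16·x^4)·Dx^2  (order 2).
h: a_k = 1, 0, -2, 8, -70/3, 176/3, -6004/45, 1392/5, …
ICs: h(0) = 1, h′(0) = 0.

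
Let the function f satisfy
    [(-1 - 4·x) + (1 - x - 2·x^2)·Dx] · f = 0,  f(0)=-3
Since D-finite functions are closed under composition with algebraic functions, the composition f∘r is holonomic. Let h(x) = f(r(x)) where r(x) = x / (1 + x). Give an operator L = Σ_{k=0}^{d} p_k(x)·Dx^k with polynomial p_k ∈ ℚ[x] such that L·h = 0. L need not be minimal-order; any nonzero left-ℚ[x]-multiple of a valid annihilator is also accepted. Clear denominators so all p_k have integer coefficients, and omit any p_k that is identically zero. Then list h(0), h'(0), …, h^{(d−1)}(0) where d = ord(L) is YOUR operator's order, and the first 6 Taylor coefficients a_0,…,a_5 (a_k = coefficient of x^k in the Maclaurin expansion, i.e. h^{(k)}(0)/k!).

f: a_k = -3, -3, -9, -15, -33, -63, …
h₀=f(r): pull back L_f along r ⇒ L₀.
L = (1 + 5·x) + (-1 - 2·x + x^2 + 2·x^3)·Dx  (order 1).
h: a_k = -3, -3, -6, 0, -12, 12, …
ICs: h(0) = -3.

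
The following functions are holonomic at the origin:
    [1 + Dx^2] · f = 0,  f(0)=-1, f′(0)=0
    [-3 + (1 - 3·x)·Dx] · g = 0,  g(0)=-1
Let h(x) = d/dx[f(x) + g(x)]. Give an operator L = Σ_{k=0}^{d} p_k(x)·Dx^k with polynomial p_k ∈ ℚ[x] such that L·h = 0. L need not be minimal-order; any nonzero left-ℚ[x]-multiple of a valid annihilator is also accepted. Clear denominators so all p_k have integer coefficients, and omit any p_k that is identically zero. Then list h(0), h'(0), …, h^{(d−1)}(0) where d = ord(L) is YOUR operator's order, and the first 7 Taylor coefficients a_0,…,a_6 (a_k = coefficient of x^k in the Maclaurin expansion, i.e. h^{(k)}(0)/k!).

f: a_k = -1, 0, 1/2, 0, -1/24, 0, 1/720, …
g: a_k = -1, -3, -9, -27, -81, -243, -729, …
f+g: L₀ = lclm(L_f,L_g), ord ≤ 2+1.
Derive L from L₀ (diff closure).
L = (654 - 36·x + 54·x^2) + (-55 + 171·x - 27·x^2 + 27·x^3)·Dx + (654 - 36·x + 54·x^2)·Dx^2 + (-55 + 171·x - 27·x^2 + 27·x^3)·Dx^3  (order 3).
h: a_k = -3, -17, -81, -1945/6, -1215, -524879/120, -15309, …
ICs: h(0) = -3, h′(0) = -17, h′′(0) = -162.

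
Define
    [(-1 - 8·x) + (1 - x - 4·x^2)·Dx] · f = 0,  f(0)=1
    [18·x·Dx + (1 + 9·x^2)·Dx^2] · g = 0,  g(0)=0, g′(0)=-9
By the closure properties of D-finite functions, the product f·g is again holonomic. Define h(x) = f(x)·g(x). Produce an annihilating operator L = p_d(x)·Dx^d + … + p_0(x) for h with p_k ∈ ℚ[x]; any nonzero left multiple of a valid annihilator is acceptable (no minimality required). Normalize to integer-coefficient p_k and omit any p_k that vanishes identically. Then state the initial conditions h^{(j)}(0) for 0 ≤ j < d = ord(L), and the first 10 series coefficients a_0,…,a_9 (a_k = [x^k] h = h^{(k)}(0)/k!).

L = (8 + 18·x + 216·x^2) + (2 - 2·x + 36·x^2 + 216·x^3)·Dx + (-1 + x - 5·x^2 + 9·x^3 + 36·x^4)·Dx^2  (order 2).
h: a_k = 0, -9, -9, -18, -54, -1359/5, -2439/5, -4464/7, -90612/35, -409527/35, …
ICs: h(0) = 0, h′(0) = -9.

f: a_k = 1, 1, 5, 9, 29, 65, 181, 441, 1165, 2929, …
g: a_k = 0, -9, 0, 27, 0, -729/5, 0, 6561/7, 0, -6561, …
h₀=f·g: eliminate ⇒ L₀, order ≤ 1·2.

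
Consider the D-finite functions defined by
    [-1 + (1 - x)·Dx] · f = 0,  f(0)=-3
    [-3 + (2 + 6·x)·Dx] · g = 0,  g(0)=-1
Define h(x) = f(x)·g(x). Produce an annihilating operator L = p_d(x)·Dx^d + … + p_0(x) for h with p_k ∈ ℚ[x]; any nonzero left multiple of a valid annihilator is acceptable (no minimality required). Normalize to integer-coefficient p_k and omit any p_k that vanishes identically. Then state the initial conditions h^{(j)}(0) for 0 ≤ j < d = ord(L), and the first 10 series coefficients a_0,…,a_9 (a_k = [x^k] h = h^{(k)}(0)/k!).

f: a_k = -3, -3, -3, -3, -3, -3, -3, -3, -3, -3, …
g: a_k = -1, -3/2, 9/8, -27/16, 405/128, -1701/256, 15309/1024, -72171/2048, 2814669/32768, -14073345/65536, …
Sym-product of L_f,L_g gives L₀ (≤ ord 1).
L = (5 + 3·x) + (-2 - 4·x + 6·x^2)·Dx  (order 1).
h: a_k = 3, 15/2, 33/8, 147/16, -39/128, 5025/256, -25827/1024, 164859/2048, -5806263/32768, 30607509/65536, …
ICs: h(0) = 3.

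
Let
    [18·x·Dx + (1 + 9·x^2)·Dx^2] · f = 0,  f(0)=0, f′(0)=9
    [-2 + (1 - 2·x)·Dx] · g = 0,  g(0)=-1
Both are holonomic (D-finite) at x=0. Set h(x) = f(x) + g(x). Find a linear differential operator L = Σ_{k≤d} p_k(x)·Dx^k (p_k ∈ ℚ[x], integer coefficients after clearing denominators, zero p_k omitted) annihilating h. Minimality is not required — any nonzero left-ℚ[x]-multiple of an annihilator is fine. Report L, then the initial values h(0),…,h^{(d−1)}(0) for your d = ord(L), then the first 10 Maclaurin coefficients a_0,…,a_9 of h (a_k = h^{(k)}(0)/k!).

L = (36 - 288·x - 972·x^2)·Dx + (-21 + 36·x - 9·x^2 - 972·x^3)·Dx^2 + (2 + 5·x + 45·x^3 - 162·x^4)·Dx^3  (order 3).
h: a_k = -1, 7, -4, -35, -16, 569/5, -64, -7457/7, -256, 6049, …
ICs: h(0) = -1, h′(0) = 7, h′′(0) = -8.

f: a_k = 0, 9, 0, -27, 0, 729/5, 0, -6561/7, 0, 6561, …
g: a_k = -1, -2, -4, -8, -16, -32, -64, -128, -256, -512, …
Sum ⇒ L₀ = lclm(L_f,L_g) in ℚ(x)⟨Dx⟩.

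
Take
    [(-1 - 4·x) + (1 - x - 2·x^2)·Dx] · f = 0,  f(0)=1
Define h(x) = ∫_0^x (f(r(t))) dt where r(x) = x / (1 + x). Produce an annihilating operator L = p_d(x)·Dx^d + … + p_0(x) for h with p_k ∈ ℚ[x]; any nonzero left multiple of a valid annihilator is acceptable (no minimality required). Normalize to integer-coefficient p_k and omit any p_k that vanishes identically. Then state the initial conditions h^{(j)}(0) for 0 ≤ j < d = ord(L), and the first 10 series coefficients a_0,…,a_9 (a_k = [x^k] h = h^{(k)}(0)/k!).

L = (1 + 5·x)·Dx + (-1 - 2·x + x^2 + 2·x^3)·Dx^2  (order 2).
h: a_k = 0, 1, 1/2, 2/3, 0, 4/5, -2/3, 12/7, -5/2, 44/9, …
ICs: h(0) = 0, h′(0) = 1.

f: a_k = 1, 1, 3, 5, 11, 21, 43, 85, 171, 341, …
Change of var in L_f (x↦r) gives L₀.
∫: right-multiply L₀ by Dx.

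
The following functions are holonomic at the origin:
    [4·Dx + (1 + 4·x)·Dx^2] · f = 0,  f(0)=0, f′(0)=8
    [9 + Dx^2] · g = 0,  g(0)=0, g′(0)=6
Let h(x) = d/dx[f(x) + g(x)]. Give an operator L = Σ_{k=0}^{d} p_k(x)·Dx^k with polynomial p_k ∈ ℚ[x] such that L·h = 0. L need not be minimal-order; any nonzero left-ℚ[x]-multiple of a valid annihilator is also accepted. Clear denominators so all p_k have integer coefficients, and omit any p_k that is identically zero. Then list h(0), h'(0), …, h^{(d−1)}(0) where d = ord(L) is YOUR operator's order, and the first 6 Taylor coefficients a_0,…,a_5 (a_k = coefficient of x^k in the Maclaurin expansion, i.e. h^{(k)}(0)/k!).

L = (3780 + 2592·x + 5184·x^2) + (369 + 2124·x + 3888·x^2 + 5184·x^3)·Dx + (420 + 288·x + 576·x^2)·Dx^2 + (41 + 236·x + 432·x^2 + 576·x^3)·Dx^3  (order 3).
h: a_k = 14, -32, 101, -512, 8273/4, -8192, …
ICs: h(0) = 14, h′(0) = -32, h′′(0) = 202.

f: a_k = 0, 8, -16, 128/3, -128, 2048/5, …
g: a_k = 0, 6, 0, -9, 0, 81/20, …
h₀=f+g: left-lcm gives L₀, ord ≤ 4.
h=h₀': d/dx-closure on L₀ ⇒ L.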